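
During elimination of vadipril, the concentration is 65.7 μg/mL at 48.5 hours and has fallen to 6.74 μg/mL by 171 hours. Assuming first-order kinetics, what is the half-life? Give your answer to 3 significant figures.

Over Δt = 171 − 48.5 = 122.5 hours, the level fell by a factor of 65.7/6.74 ≈ 9.7478.
n = log₂(9.7478) ≈ 3.2851 half-lives, so t½ = 122.5/3.2851 ≈ 37.29 hours.

37.3 hours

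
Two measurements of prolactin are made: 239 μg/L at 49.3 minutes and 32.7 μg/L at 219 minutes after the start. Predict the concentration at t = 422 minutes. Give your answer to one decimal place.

3.0 μg/L

Over Δt = 219 − 49.3 = 169.7 minutes, the level fell by a factor of 239/32.7 ≈ 7.3089.
n = log₂(7.3089) ≈ 2.8696 half-lives, so t½ = 169.7/2.8696 ≈ 59.136 minutes.
From t = 219 to t = 422: 32.7 × (1/2)^((422−219)/59.136) ≈ 3.0282 μg/L.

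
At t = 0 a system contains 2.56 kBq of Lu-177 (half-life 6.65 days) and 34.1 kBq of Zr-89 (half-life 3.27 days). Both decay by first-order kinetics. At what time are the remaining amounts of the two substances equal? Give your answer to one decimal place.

Set 2.56·(1/2)^(t/6.65) = 34.1·(1/2)^(t/3.27).
Taking log₂: log₂(2.56/34.1) = t·(1/6.65 − 1/3.27).
log₂(0.075073) = -3.7356; 1/6.65 − 1/3.27 = -0.15543.
t = -3.7356 / -0.15543 ≈ 24.033 days.

24.0 days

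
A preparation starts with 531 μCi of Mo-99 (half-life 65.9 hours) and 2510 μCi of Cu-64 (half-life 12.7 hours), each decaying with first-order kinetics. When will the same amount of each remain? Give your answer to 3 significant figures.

35.3 hours

Set 531·(1/2)^(t/65.9) = 2510·(1/2)^(t/12.7).
Taking log₂: log₂(531/2510) = t·(1/65.9 − 1/12.7).
log₂(0.21155) = -2.2409; 1/65.9 − 1/12.7 = -0.063566.
t = -2.2409 / -0.063566 ≈ 35.253 hours.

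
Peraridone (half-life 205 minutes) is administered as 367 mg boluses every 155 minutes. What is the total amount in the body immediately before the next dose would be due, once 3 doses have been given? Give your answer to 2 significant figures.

420 mg

The 3 doses were given 465, 310, 155 minutes ago.
Total = 367·(1/2)^(465/205) + 367·(1/2)^(310/205) + 367·(1/2)^(155/205)
      = 76.18 + 128.66 + 217.3 ≈ 422.14 mg.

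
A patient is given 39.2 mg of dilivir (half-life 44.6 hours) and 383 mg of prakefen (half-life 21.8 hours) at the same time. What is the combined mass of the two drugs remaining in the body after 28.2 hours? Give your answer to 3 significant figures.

182 mg

dilivir: 39.2 × (1/2)^(28.2/44.6) = 39.2 × (1/2)^0.63229 ≈ 25.29 mg.
prakefen: 383 × (1/2)^(28.2/21.8) = 383 × (1/2)^1.2936 ≈ 156.24 mg.
Total = 25.29 + 156.24 ≈ 181.53 mg.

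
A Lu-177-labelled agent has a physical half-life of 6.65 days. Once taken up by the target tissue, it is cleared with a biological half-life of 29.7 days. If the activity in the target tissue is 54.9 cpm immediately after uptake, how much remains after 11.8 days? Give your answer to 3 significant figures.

1/t_eff = 1/t_phys + 1/t_biol = 1/6.65 + 1/29.7 = 0.18405 per day.
t_eff = 6.65 × 29.7 / (6.65 + 29.7) ≈ 5.4334 days.
Remaining = 54.9 × (1/2)^(11.8/5.4334) = 54.9 × (1/2)^2.1717 ≈ 12.185 cpm.

12.2 cpm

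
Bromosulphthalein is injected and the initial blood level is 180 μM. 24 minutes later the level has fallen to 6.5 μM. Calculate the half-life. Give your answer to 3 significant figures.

5.01 minutes

A/A₀ = 6.5/180 ≈ 0.036111.
n = log₂(27.692) ≈ 4.7914 half-lives elapsed in 24 minutes.
t½ = 24/4.7914 ≈ 5.009 minutes.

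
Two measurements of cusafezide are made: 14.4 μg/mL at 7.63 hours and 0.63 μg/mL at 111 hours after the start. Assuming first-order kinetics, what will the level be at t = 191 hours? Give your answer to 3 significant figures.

Over Δt = 111 − 7.63 = 103.37 hours, the level fell by a factor of 14.4/0.63 ≈ 22.857.
n = log₂(22.857) ≈ 4.5146 half-lives, so t½ = 103.37/4.5146 ≈ 22.897 hours.
From t = 111 to t = 191: 0.63 × (1/2)^((191−111)/22.897) ≈ 0.05592 μg/mL.

0.0559 μg/mL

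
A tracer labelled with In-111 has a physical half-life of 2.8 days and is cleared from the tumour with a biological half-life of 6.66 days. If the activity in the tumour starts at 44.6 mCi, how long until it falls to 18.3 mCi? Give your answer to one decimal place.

2.5 days

1/t_eff = 1/t_phys + 1/t_biol = 1/2.8 + 1/6.66 = 0.50729 per day.
t_eff = 2.8 × 6.66 / (2.8 + 6.66) ≈ 1.9712 days.
n = log₂(44.6/18.3) ≈ 1.2852; t = 1.2852 × 1.9712 ≈ 2.5334 days.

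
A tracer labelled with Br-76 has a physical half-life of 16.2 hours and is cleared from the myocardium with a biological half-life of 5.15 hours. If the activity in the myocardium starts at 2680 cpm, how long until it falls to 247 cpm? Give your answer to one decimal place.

1/t_eff = 1/t_phys + 1/t_biol = 1/16.2 + 1/5.15 = 0.2559 per hour.
t_eff = 16.2 × 5.15 / (16.2 + 5.15) ≈ 3.9077 hours.
n = log₂(2680/247) ≈ 3.4397; t = 3.4397 × 3.9077 ≈ 13.441 hours.

13.4 hours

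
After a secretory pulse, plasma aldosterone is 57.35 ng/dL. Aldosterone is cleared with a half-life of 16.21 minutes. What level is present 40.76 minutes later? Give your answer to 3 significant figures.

Number of half-lives: n = 40.76/16.21 ≈ 2.5145.
Remaining = 57.35 × (1/2)^2.5145 = 57.35 × 0.17501 ≈ 10.037 ng/dL.

10.0 ng/dL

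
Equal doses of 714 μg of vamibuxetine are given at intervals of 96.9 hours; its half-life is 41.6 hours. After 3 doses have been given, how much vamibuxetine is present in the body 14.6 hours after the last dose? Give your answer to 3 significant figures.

The 3 doses were given 208.4, 111.5, 14.6 hours ago.
Total = 714·(1/2)^(208.4/41.6) + 714·(1/2)^(111.5/41.6) + 714·(1/2)^(14.6/41.6)
      = 22.164 + 111.39 + 559.82 ≈ 693.38 μg.

693 μg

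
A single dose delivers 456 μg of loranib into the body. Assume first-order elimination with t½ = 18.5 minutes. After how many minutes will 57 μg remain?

55.5 minutes

57/456 = 1/8, so 3 half-lives have elapsed.
t = 3 × 18.5 = 55.5 minutes.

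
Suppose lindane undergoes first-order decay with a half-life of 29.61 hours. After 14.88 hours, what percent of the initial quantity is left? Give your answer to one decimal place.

70.6%

n = 14.88/29.61 ≈ 0.50253 half-lives.
Fraction remaining = (1/2)^0.50253 ≈ 0.70587, i.e. 70.587%.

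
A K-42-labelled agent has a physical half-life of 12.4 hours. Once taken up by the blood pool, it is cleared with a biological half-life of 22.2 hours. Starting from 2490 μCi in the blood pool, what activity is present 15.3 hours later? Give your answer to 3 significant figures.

1/t_eff = 1/t_phys + 1/t_biol = 1/12.4 + 1/22.2 = 0.12569 per hour.
t_eff = 12.4 × 22.2 / (12.4 + 22.2) ≈ 7.9561 hours.
Remaining = 2490 × (1/2)^(15.3/7.9561) = 2490 × (1/2)^1.9231 ≈ 656.6 μCi.

657 μCi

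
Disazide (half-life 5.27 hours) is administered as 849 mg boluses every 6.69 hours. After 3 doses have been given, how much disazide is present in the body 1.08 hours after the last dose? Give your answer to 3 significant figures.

1170 mg

The 3 doses were given 14.46, 7.77, 1.08 hours ago.
Total = 849·(1/2)^(14.46/5.27) + 849·(1/2)^(7.77/5.27) + 849·(1/2)^(1.08/5.27)
      = 126.75 + 305.54 + 736.57 ≈ 1168.9 mg.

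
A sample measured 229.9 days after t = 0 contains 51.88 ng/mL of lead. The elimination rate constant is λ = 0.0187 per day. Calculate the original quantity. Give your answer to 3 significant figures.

t½ = ln 2 / λ = 0.69315 / 0.0187 ≈ 37.067 days.
Number of half-lives elapsed: n = 229.9/37.067 ≈ 6.2023.
A₀ = A × 2^n = 51.88 × 2^6.2023 = 51.88 × 73.636 ≈ 3820.2 ng/mL.

3820 ng/mL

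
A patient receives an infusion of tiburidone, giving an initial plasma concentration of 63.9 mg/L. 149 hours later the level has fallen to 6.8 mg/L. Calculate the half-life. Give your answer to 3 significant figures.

46.1 hours

A/A₀ = 6.8/63.9 ≈ 0.10642.
n = log₂(9.3971) ≈ 3.2322 half-lives elapsed in 149 hours.
t½ = 149/3.2322 ≈ 46.099 hours.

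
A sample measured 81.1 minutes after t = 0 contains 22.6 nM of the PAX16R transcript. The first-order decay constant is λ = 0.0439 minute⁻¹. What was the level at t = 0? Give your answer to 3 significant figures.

795 nM

t½ = ln 2 / λ = 0.69315 / 0.0439 ≈ 15.789 minutes.
Number of half-lives elapsed: n = 81.1/15.789 ≈ 5.1364.
A₀ = A × 2^n = 22.6 × 2^5.1364 = 22.6 × 35.173 ≈ 794.92 nM.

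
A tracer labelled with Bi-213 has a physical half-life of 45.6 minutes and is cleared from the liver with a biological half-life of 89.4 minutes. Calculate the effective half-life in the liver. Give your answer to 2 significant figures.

1/t_eff = 1/t_phys + 1/t_biol = 1/45.6 + 1/89.4 = 0.033116 per minute.
t_eff = 45.6 × 89.4 / (45.6 + 89.4) ≈ 30.197 minutes.

30 minutes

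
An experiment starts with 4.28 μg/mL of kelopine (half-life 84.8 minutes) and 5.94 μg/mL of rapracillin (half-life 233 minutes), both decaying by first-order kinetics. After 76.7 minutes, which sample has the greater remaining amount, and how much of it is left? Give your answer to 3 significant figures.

rapracillin, 4.73 μg/mL

kelopine: 4.28 × (1/2)^0.90448 ≈ 2.2865 μg/mL.
rapracillin: 5.94 × (1/2)^0.32918 ≈ 4.7282 μg/mL.
Rapracillin has more remaining, at ≈ 4.7282 μg/mL.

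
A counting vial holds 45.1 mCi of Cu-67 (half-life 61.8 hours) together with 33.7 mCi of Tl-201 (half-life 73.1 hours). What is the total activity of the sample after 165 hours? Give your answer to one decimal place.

14.1 mCi

Cu-67: 45.1 × (1/2)^(165/61.8) = 45.1 × (1/2)^2.6699 ≈ 7.0869 mCi.
Tl-201: 33.7 × (1/2)^(165/73.1) = 33.7 × (1/2)^2.2572 ≈ 7.0494 mCi.
Total = 7.0869 + 7.0494 ≈ 14.136 mCi.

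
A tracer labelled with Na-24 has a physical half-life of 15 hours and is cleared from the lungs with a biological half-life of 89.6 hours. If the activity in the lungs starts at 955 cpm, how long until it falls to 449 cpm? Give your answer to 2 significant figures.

1/t_eff = 1/t_phys + 1/t_biol = 1/15 + 1/89.6 = 0.077827 per hour.
t_eff = 15 × 89.6 / (15 + 89.6) ≈ 12.849 hours.
n = log₂(955/449) ≈ 1.0888; t = 1.0888 × 12.849 ≈ 13.99 hours.

14 hours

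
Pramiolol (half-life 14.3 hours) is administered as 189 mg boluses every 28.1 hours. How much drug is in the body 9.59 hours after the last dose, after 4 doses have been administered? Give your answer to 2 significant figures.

160 mg

The 4 doses were given 93.89, 65.79, 37.69, 9.59 hours ago.
Total = 189·(1/2)^(93.89/14.3) + 189·(1/2)^(65.79/14.3) + 189·(1/2)^(37.69/14.3) + 189·(1/2)^(9.59/14.3)
      = 1.9952 + 7.7896 + 30.412 + 118.74 ≈ 158.93 mg.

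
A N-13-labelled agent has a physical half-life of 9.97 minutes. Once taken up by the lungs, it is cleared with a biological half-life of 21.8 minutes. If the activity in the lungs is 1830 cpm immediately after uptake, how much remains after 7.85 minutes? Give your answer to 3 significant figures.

1/t_eff = 1/t_phys + 1/t_biol = 1/9.97 + 1/21.8 = 0.14617 per minute.
t_eff = 9.97 × 21.8 / (9.97 + 21.8) ≈ 6.8412 minutes.
Remaining = 1830 × (1/2)^(7.85/6.8412) = 1830 × (1/2)^1.1475 ≈ 826.1 cpm.

826 cpm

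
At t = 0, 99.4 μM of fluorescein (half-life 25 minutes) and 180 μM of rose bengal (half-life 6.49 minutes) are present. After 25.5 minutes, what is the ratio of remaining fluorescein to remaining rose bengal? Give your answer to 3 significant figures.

4.15

fluorescein: 99.4 × (1/2)^(25.5/25) = 99.4 × (1/2)^1.02 ≈ 49.016 μM.
rose bengal: 180 × (1/2)^(25.5/6.49) = 180 × (1/2)^3.9291 ≈ 11.817 μM.
Ratio ≈ 49.016 / 11.817 ≈ 4.1481.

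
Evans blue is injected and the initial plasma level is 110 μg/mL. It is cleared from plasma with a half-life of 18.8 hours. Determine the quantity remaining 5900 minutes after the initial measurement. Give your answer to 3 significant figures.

Convert the elapsed time: 5900 minutes = 98.3333 hours.
Number of half-lives: n = 98.3333/18.8 ≈ 5.2305.
Remaining = 110 × (1/2)^5.2305 = 110 × 0.026636 ≈ 2.9299 μg/mL.

2.93 μg/mL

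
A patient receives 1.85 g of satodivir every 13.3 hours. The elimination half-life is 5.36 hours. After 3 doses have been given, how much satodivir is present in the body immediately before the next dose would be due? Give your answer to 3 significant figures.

The 3 doses were given 39.9, 26.6, 13.3 hours ago.
Total = 1.85·(1/2)^(39.9/5.36) + 1.85·(1/2)^(26.6/5.36) + 1.85·(1/2)^(13.3/5.36)
      = 0.010624 + 0.059327 + 0.33129 ≈ 0.40124 g.

0.401 g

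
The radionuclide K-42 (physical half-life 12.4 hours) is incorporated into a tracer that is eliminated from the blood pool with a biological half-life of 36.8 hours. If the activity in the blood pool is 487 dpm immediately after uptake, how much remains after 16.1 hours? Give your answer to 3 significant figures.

146 dpm

1/t_eff = 1/t_phys + 1/t_biol = 1/12.4 + 1/36.8 = 0.10782 per hour.
t_eff = 12.4 × 36.8 / (12.4 + 36.8) ≈ 9.2748 hours.
Remaining = 487 × (1/2)^(16.1/9.2748) = 487 × (1/2)^1.7359 ≈ 146.21 dpm.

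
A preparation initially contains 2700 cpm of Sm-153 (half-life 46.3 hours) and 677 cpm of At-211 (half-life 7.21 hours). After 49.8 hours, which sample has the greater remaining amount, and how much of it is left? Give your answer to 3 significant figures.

Sm-153: 2700 × (1/2)^1.0756 ≈ 1281.1 cpm.
At-211: 677 × (1/2)^6.9071 ≈ 5.641 cpm.
Sm-153 has more remaining, at ≈ 1281.1 cpm.

Sm-153, 1280 cpm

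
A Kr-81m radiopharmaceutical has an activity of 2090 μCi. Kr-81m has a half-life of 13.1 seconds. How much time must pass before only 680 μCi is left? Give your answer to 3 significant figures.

Fraction remaining = 680/2090 ≈ 0.32536.
n = log₂(2090/680) = ln(3.0735)/ln 2 ≈ 1.6199 half-lives.
t = n × t½ = 1.6199 × 13.1 ≈ 21.221 seconds.

21.2 seconds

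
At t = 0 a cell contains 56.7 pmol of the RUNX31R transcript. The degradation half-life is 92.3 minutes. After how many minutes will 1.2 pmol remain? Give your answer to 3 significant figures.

Fraction remaining = 1.2/56.7 ≈ 0.021164.
n = log₂(56.7/1.2) = ln(47.25)/ln 2 ≈ 5.5622 half-lives.
t = n × t½ = 5.5622 × 92.3 ≈ 513.39 minutes.

513 minutes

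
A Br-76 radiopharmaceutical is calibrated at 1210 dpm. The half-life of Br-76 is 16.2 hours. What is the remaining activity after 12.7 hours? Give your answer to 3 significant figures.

703 dpm

Number of half-lives: n = 12.7/16.2 ≈ 0.78395.
Remaining = 1210 × (1/2)^0.78395 = 1210 × 0.58077 ≈ 702.74 dpm.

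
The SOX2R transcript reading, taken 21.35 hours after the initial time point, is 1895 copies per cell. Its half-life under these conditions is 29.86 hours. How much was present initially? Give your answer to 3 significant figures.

Number of half-lives elapsed: n = 21.35/29.86 ≈ 0.715.
A₀ = A × 2^n = 1895 × 2^0.715 = 1895 × 1.6415 ≈ 3110.6 copies per cell.

3110 copies per cell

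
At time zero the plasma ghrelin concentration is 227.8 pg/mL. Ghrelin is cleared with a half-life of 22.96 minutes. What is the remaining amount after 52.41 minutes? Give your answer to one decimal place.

46.8 pg/mL

Number of half-lives: n = 52.41/22.96 ≈ 2.2827.
Remaining = 227.8 × (1/2)^2.2827 = 227.8 × 0.20552 ≈ 46.817 pg/mL.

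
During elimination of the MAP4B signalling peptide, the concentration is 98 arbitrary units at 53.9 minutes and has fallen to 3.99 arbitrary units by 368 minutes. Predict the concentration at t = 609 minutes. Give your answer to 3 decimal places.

0.342 arbitrary units

Over Δt = 368 − 53.9 = 314.1 minutes, the level fell by a factor of 98/3.99 ≈ 24.561.
n = log₂(24.561) ≈ 4.6183 half-lives, so t½ = 314.1/4.6183 ≈ 68.012 minutes.
From t = 368 to t = 609: 3.99 × (1/2)^((609−368)/68.012) ≈ 0.34219 arbitrary units.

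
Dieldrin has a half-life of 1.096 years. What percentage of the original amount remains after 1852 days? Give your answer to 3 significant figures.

1852 days = 5.07397 years.
n = 5.07397/1.096 ≈ 4.6295 half-lives.
Fraction remaining = (1/2)^4.6295 ≈ 0.040399, i.e. 4.0399%.

4.04%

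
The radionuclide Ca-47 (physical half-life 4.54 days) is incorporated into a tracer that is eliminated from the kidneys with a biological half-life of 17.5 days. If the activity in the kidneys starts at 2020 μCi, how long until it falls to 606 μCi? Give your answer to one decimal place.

6.3 days

1/t_eff = 1/t_phys + 1/t_biol = 1/4.54 + 1/17.5 = 0.27741 per day.
t_eff = 4.54 × 17.5 / (4.54 + 17.5) ≈ 3.6048 days.
n = log₂(2020/606) ≈ 1.737; t = 1.737 × 3.6048 ≈ 6.2614 days.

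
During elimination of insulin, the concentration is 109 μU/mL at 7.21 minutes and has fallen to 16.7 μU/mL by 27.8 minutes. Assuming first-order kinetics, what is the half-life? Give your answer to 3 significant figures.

7.61 minutes

Over Δt = 27.8 − 7.21 = 20.59 minutes, the level fell by a factor of 109/16.7 ≈ 6.5269.
n = log₂(6.5269) ≈ 2.7064 half-lives, so t½ = 20.59/2.7064 ≈ 7.6079 minutes.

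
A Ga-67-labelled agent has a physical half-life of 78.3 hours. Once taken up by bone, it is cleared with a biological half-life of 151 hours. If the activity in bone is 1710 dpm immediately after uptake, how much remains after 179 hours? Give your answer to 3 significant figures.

154 dpm

1/t_eff = 1/t_phys + 1/t_biol = 1/78.3 + 1/151 = 0.019394 per hour.
t_eff = 78.3 × 151 / (78.3 + 151) ≈ 51.563 hours.
Remaining = 1710 × (1/2)^(179/51.563) = 1710 × (1/2)^3.4715 ≈ 154.16 dpm.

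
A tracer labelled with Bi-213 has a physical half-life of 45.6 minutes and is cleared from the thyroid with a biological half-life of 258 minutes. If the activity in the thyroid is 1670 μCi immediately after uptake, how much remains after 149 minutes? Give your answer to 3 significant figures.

116 μCi

1/t_eff = 1/t_phys + 1/t_biol = 1/45.6 + 1/258 = 0.025806 per minute.
t_eff = 45.6 × 258 / (45.6 + 258) ≈ 38.751 minutes.
Remaining = 1670 × (1/2)^(149/38.751) = 1670 × (1/2)^3.8451 ≈ 116.21 μCi.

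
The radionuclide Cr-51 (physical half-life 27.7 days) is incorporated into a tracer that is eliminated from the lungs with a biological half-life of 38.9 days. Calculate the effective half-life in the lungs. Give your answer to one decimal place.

1/t_eff = 1/t_phys + 1/t_biol = 1/27.7 + 1/38.9 = 0.061808 per day.
t_eff = 27.7 × 38.9 / (27.7 + 38.9) ≈ 16.179 days.

16.2 days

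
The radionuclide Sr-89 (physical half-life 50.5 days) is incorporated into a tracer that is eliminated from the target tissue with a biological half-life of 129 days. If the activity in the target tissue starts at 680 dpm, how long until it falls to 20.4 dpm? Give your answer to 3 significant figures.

1/t_eff = 1/t_phys + 1/t_biol = 1/50.5 + 1/129 = 0.027554 per day.
t_eff = 50.5 × 129 / (50.5 + 129) ≈ 36.292 days.
n = log₂(680/20.4) ≈ 5.0589; t = 5.0589 × 36.292 ≈ 183.6 days.

184 days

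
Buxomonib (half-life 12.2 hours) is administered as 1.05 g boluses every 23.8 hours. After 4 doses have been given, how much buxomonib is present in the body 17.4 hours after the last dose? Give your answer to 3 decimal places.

The 4 doses were given 88.8, 65, 41.2, 17.4 hours ago.
Total = 1.05·(1/2)^(88.8/12.2) + 1.05·(1/2)^(65/12.2) + 1.05·(1/2)^(41.2/12.2) + 1.05·(1/2)^(17.4/12.2)
      = 0.0067622 + 0.026142 + 0.10106 + 0.39071 ≈ 0.52468 g.

0.525 g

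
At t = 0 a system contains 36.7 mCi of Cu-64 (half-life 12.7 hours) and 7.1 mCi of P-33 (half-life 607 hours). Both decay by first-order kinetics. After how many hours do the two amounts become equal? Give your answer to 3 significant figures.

Set 36.7·(1/2)^(t/12.7) = 7.1·(1/2)^(t/607).
Taking log₂: log₂(36.7/7.1) = t·(1/12.7 − 1/607).
log₂(5.169) = 2.3699; 1/12.7 − 1/607 = 0.077093.
t = 2.3699 / 0.077093 ≈ 30.741 hours.

30.7 hours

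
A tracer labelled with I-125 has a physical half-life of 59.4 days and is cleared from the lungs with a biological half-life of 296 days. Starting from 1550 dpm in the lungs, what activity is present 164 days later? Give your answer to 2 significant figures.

160 dpm

1/t_eff = 1/t_phys + 1/t_biol = 1/59.4 + 1/296 = 0.020213 per day.
t_eff = 59.4 × 296 / (59.4 + 296) ≈ 49.472 days.
Remaining = 1550 × (1/2)^(164/49.472) = 1550 × (1/2)^3.315 ≈ 155.75 dpm.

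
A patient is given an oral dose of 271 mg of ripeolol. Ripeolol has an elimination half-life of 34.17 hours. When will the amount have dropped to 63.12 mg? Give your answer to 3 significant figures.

Fraction remaining = 63.12/271 ≈ 0.23292.
n = log₂(271/63.12) = ln(4.2934)/ln 2 ≈ 2.1021 half-lives.
t = n × t½ = 2.1021 × 34.17 ≈ 71.83 hours.

71.8 hours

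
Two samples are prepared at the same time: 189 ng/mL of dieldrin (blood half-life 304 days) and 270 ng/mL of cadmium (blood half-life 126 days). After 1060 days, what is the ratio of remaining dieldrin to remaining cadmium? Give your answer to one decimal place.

dieldrin: 189 × (1/2)^(1060/304) = 189 × (1/2)^3.4868 ≈ 16.858 ng/mL.
cadmium: 270 × (1/2)^(1060/126) = 270 × (1/2)^8.4127 ≈ 0.7923 ng/mL.
Ratio ≈ 16.858 / 0.7923 ≈ 21.278.

21.3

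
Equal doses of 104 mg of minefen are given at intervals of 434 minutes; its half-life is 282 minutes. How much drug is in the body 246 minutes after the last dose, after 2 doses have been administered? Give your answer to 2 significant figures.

The 2 doses were given 680, 246 minutes ago.
Total = 104·(1/2)^(680/282) + 104·(1/2)^(246/282)
      = 19.55 + 56.811 ≈ 76.361 mg.

76 mg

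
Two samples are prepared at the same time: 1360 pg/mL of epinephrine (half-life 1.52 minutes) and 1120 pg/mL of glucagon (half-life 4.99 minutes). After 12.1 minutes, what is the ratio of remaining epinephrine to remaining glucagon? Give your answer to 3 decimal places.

epinephrine: 1360 × (1/2)^(12.1/1.52) = 1360 × (1/2)^7.9605 ≈ 5.4599 pg/mL.
glucagon: 1120 × (1/2)^(12.1/4.99) = 1120 × (1/2)^2.4248 ≈ 208.58 pg/mL.
Ratio ≈ 5.4599 / 208.58 ≈ 0.026177.

0.026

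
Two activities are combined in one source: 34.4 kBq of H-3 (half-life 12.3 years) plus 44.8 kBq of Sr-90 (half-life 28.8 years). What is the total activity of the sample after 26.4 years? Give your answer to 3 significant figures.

31.5 kBq

H-3: 34.4 × (1/2)^(26.4/12.3) = 34.4 × (1/2)^2.1463 ≈ 7.7704 kBq.
Sr-90: 44.8 × (1/2)^(26.4/28.8) = 44.8 × (1/2)^0.91667 ≈ 23.732 kBq.
Total = 7.7704 + 23.732 ≈ 31.502 kBq.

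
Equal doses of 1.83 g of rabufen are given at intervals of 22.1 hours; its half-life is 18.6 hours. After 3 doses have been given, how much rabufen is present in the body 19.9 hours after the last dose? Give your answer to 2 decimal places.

1.42 g

The 3 doses were given 64.1, 42, 19.9 hours ago.
Total = 1.83·(1/2)^(64.1/18.6) + 1.83·(1/2)^(42/18.6) + 1.83·(1/2)^(19.9/18.6)
      = 0.16789 + 0.38257 + 0.87173 ≈ 1.4222 g.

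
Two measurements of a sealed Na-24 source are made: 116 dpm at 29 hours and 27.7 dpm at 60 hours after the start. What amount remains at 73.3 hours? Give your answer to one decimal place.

15.0 dpm

Over Δt = 60 − 29 = 31 hours, the level fell by a factor of 116/27.7 ≈ 4.1877.
n = log₂(4.1877) ≈ 2.0662 half-lives, so t½ = 31/2.0662 ≈ 15.004 hours.
From t = 60 to t = 73.3: 27.7 × (1/2)^((73.3−60)/15.004) ≈ 14.984 dpm.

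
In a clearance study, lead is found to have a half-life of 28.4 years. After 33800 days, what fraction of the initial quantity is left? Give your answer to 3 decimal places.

33800 days = 92.6027 years.
n = 92.6027/28.4 ≈ 3.2607 half-lives.
Fraction remaining = (1/2)^3.2607 ≈ 0.10434.

0.104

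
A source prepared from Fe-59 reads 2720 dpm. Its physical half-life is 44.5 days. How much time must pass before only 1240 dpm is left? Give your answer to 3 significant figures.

50.4 days

Fraction remaining = 1240/2720 ≈ 0.45588.
n = log₂(2720/1240) = ln(2.1935)/ln 2 ≈ 1.1333 half-lives.
t = n × t½ = 1.1333 × 44.5 ≈ 50.43 days.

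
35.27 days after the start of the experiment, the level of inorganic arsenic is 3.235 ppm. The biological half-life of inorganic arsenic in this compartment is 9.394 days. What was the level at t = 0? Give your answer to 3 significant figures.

43.7 ppm

Number of half-lives elapsed: n = 35.27/9.394 ≈ 3.7545.
A₀ = A × 2^n = 3.235 × 2^3.7545 = 3.235 × 13.497 ≈ 43.662 ppm.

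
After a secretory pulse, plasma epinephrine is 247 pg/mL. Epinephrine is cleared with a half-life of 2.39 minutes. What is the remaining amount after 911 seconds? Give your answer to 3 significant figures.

Convert the elapsed time: 911 seconds = 15.1833 minutes.
Number of half-lives: n = 15.1833/2.39 ≈ 6.3529.
Remaining = 247 × (1/2)^6.3529 = 247 × 0.012235 ≈ 3.022 pg/mL.

3.02 pg/mL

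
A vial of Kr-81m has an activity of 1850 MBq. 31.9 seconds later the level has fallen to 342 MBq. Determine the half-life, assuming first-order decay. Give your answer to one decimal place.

A/A₀ = 342/1850 ≈ 0.18486.
n = log₂(5.4094) ≈ 2.4355 half-lives elapsed in 31.9 seconds.
t½ = 31.9/2.4355 ≈ 13.098 seconds.

13.1 seconds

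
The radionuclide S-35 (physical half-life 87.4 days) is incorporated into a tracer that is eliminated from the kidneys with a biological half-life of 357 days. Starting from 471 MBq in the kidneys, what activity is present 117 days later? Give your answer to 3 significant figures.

148 MBq

1/t_eff = 1/t_phys + 1/t_biol = 1/87.4 + 1/357 = 0.014243 per day.
t_eff = 87.4 × 357 / (87.4 + 357) ≈ 70.211 days.
Remaining = 471 × (1/2)^(117/70.211) = 471 × (1/2)^1.6664 ≈ 148.38 MBq.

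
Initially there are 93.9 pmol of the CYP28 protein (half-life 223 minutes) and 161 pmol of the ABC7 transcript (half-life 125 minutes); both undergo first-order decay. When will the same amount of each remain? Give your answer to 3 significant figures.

Set 93.9·(1/2)^(t/223) = 161·(1/2)^(t/125).
Taking log₂: log₂(93.9/161) = t·(1/223 − 1/125).
log₂(0.58323) = -0.77786; 1/223 − 1/125 = -0.0035157.
t = -0.77786 / -0.0035157 ≈ 221.25 minutes.

221 minutes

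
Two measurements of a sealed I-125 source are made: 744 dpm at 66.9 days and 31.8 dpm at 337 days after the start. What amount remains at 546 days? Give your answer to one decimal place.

Over Δt = 337 − 66.9 = 270.1 days, the level fell by a factor of 744/31.8 ≈ 23.396.
n = log₂(23.396) ≈ 4.5482 half-lives, so t½ = 270.1/4.5482 ≈ 59.386 days.
From t = 337 to t = 546: 31.8 × (1/2)^((546−337)/59.386) ≈ 2.7733 dpm.

2.8 dpm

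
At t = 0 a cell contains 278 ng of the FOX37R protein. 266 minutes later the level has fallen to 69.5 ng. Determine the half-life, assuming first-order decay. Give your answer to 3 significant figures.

A/A₀ = 69.5/278 ≈ 0.25.
n = log₂(4) ≈ 2 half-lives elapsed in 266 minutes.
t½ = 266/2 ≈ 133 minutes.

133 minutes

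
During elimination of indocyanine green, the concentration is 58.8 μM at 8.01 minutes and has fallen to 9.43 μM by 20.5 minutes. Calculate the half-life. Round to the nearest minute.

5 minutes

Over Δt = 20.5 − 8.01 = 12.49 minutes, the level fell by a factor of 58.8/9.43 ≈ 6.2354.
n = log₂(6.2354) ≈ 2.6405 half-lives, so t½ = 12.49/2.6405 ≈ 4.7302 minutes.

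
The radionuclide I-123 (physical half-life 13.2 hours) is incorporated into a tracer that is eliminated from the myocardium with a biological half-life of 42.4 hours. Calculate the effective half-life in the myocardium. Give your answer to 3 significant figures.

1/t_eff = 1/t_phys + 1/t_biol = 1/13.2 + 1/42.4 = 0.099342 per hour.
t_eff = 13.2 × 42.4 / (13.2 + 42.4) ≈ 10.066 hours.

10.1 hours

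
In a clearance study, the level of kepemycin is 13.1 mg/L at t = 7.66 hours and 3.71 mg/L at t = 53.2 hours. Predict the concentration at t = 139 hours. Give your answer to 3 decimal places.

0.344 mg/L

Over Δt = 53.2 − 7.66 = 45.54 hours, the level fell by a factor of 13.1/3.71 ≈ 3.531.
n = log₂(3.531) ≈ 1.8201 half-lives, so t½ = 45.54/1.8201 ≈ 25.021 hours.
From t = 53.2 to t = 139: 3.71 × (1/2)^((139−53.2)/25.021) ≈ 0.34443 mg/L.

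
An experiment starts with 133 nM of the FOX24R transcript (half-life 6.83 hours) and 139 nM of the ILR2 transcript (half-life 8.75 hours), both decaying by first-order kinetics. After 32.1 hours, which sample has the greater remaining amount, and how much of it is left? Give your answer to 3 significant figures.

ILR2 transcript, 10.9 nM

FOX24R transcript: 133 × (1/2)^4.6999 ≈ 5.1175 nM.
ILR2 transcript: 139 × (1/2)^3.6686 ≈ 10.931 nM.
ILR2 transcript has more remaining, at ≈ 10.931 nM.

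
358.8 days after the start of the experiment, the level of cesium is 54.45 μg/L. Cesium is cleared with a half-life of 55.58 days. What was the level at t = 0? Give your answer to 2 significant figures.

Number of half-lives elapsed: n = 358.8/55.58 ≈ 6.4556.
A₀ = A × 2^n = 54.45 × 2^6.4556 = 54.45 × 87.764 ≈ 4778.8 μg/L.

4800 μg/L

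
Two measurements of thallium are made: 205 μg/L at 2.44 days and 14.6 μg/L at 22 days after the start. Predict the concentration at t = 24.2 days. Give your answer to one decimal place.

10.8 μg/L

Over Δt = 22 − 2.44 = 19.56 days, the level fell by a factor of 205/14.6 ≈ 14.041.
n = log₂(14.041) ≈ 3.8116 half-lives, so t½ = 19.56/3.8116 ≈ 5.1317 days.
From t = 22 to t = 24.2: 14.6 × (1/2)^((24.2−22)/5.1317) ≈ 10.847 μg/L.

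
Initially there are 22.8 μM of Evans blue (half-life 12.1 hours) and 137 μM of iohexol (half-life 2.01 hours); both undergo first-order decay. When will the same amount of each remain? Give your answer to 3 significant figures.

Set 22.8·(1/2)^(t/12.1) = 137·(1/2)^(t/2.01).
Taking log₂: log₂(22.8/137) = t·(1/12.1 − 1/2.01).
log₂(0.16642) = -2.5871; 1/12.1 − 1/2.01 = -0.41487.
t = -2.5871 / -0.41487 ≈ 6.2359 hours.

6.24 hours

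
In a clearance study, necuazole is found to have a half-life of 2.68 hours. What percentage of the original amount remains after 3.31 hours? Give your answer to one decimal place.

42.5%

n = 3.31/2.68 ≈ 1.2351 half-lives.
Fraction remaining = (1/2)^1.2351 ≈ 0.42482, i.e. 42.482%.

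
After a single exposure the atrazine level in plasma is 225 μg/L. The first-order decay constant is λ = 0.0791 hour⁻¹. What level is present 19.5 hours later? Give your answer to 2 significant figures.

48 μg/L

t½ = ln 2 / λ = 0.69315 / 0.0791 ≈ 8.7629 hours.
Number of half-lives: n = 19.5/8.7629 ≈ 2.2253.
Remaining = 225 × (1/2)^2.2253 = 225 × 0.21386 ≈ 48.118 μg/L.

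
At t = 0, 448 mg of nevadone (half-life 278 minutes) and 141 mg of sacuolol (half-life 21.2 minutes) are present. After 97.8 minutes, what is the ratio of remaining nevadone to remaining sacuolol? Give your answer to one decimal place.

60.9

nevadone: 448 × (1/2)^(97.8/278) = 448 × (1/2)^0.3518 ≈ 351.06 mg.
sacuolol: 141 × (1/2)^(97.8/21.2) = 141 × (1/2)^4.6132 ≈ 5.7611 mg.
Ratio ≈ 351.06 / 5.7611 ≈ 60.936.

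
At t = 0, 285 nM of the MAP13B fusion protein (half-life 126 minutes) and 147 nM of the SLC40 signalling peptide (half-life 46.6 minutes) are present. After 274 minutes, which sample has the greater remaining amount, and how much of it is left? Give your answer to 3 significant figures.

MAP13B fusion protein: 285 × (1/2)^2.1746 ≈ 63.128 nM.
SLC40 signalling peptide: 147 × (1/2)^5.8798 ≈ 2.4964 nM.
MAP13B fusion protein has more remaining, at ≈ 63.128 nM.

MAP13B fusion protein, 63.1 nM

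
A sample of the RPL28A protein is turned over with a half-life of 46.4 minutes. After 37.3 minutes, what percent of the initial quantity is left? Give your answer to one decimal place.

n = 37.3/46.4 ≈ 0.80388 half-lives.
Fraction remaining = (1/2)^0.80388 ≈ 0.57281, i.e. 57.281%.

57.3%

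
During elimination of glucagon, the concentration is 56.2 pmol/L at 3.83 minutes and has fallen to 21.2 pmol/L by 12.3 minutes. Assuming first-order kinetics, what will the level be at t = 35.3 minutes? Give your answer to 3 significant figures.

Over Δt = 12.3 − 3.83 = 8.47 minutes, the level fell by a factor of 56.2/21.2 ≈ 2.6509.
n = log₂(2.6509) ≈ 1.4065 half-lives, so t½ = 8.47/1.4065 ≈ 6.022 minutes.
From t = 12.3 to t = 35.3: 21.2 × (1/2)^((35.3−12.3)/6.022) ≈ 1.5018 pmol/L.

1.50 pmol/L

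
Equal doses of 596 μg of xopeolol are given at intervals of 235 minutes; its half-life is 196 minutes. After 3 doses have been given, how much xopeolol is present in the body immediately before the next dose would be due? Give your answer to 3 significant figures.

422 μg

The 3 doses were given 705, 470, 235 minutes ago.
Total = 596·(1/2)^(705/196) + 596·(1/2)^(470/196) + 596·(1/2)^(235/196)
      = 49.256 + 113.08 + 259.61 ≈ 421.94 μg.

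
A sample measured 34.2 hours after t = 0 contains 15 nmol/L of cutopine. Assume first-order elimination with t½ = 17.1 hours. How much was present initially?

Number of half-lives elapsed: n = 34.2/17.1 ≈ 2.
A₀ = A × 2^n = 15 × 2^2 = 15 × 4 ≈ 60 nmol/L.

60 nmol/L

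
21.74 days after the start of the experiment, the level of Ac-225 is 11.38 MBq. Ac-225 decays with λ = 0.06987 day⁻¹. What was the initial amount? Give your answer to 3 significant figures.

52.0 MBq

t½ = ln 2 / λ = 0.69315 / 0.06987 ≈ 9.9205 days.
Number of half-lives elapsed: n = 21.74/9.9205 ≈ 2.1914.
A₀ = A × 2^n = 11.38 × 2^2.1914 = 11.38 × 4.5675 ≈ 51.979 MBq.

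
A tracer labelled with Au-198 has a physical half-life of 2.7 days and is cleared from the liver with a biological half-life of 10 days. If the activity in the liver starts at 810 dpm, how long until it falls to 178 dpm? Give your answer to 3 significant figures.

4.65 days

1/t_eff = 1/t_phys + 1/t_biol = 1/2.7 + 1/10 = 0.47037 per day.
t_eff = 2.7 × 10 / (2.7 + 10) ≈ 2.126 days.
n = log₂(810/178) ≈ 2.186; t = 2.186 × 2.126 ≈ 4.6475 days.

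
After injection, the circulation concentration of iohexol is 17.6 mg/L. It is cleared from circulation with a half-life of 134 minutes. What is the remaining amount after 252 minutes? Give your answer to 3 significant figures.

Number of half-lives: n = 252/134 ≈ 1.8806.
Remaining = 17.6 × (1/2)^1.8806 = 17.6 × 0.27157 ≈ 4.7797 mg/L.

4.78 mg/L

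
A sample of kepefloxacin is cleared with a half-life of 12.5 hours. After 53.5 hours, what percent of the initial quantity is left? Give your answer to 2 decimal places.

n = 53.5/12.5 ≈ 4.28 half-lives.
Fraction remaining = (1/2)^4.28 ≈ 0.051474, i.e. 5.1474%.

5.15%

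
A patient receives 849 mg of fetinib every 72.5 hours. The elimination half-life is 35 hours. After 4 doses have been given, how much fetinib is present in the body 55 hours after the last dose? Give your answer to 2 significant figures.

370 mg

The 4 doses were given 272.5, 200, 127.5, 55 hours ago.
Total = 849·(1/2)^(272.5/35) + 849·(1/2)^(200/35) + 849·(1/2)^(127.5/35) + 849·(1/2)^(55/35)
      = 3.8475 + 16.171 + 67.967 + 285.67 ≈ 373.65 mg.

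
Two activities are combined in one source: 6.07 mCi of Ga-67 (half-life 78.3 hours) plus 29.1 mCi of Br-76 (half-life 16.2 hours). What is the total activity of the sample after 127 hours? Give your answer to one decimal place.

2.1 mCi

Ga-67: 6.07 × (1/2)^(127/78.3) = 6.07 × (1/2)^1.622 ≈ 1.9721 mCi.
Br-76: 29.1 × (1/2)^(127/16.2) = 29.1 × (1/2)^7.8395 ≈ 0.12705 mCi.
Total = 1.9721 + 0.12705 ≈ 2.0991 mCi.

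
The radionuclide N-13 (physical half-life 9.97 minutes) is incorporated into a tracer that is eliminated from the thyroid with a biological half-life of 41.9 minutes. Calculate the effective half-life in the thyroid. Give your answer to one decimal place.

8.1 minutes

1/t_eff = 1/t_phys + 1/t_biol = 1/9.97 + 1/41.9 = 0.12417 per minute.
t_eff = 9.97 × 41.9 / (9.97 + 41.9) ≈ 8.0537 minutes.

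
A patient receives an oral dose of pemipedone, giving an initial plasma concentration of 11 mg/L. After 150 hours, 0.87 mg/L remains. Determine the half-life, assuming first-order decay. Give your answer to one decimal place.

41.0 hours

A/A₀ = 0.87/11 ≈ 0.079091.
n = log₂(12.644) ≈ 3.6603 half-lives elapsed in 150 hours.
t½ = 150/3.6603 ≈ 40.98 hours.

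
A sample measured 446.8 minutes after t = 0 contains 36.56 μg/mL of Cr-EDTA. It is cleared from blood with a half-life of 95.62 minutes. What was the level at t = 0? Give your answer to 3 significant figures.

932 μg/mL

Number of half-lives elapsed: n = 446.8/95.62 ≈ 4.6727.
A₀ = A × 2^n = 36.56 × 2^4.6727 = 36.56 × 25.504 ≈ 932.43 μg/mL.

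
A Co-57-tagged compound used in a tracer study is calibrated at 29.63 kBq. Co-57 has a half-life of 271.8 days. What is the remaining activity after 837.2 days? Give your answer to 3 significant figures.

3.50 kBq

Number of half-lives: n = 837.2/271.8 ≈ 3.0802.
Remaining = 29.63 × (1/2)^3.0802 = 29.63 × 0.11824 ≈ 3.5035 kBq.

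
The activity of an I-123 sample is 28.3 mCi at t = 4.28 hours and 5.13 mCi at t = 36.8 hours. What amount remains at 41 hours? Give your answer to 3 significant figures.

Over Δt = 36.8 − 4.28 = 32.52 hours, the level fell by a factor of 28.3/5.13 ≈ 5.5166.
n = log₂(5.5166) ≈ 2.4638 half-lives, so t½ = 32.52/2.4638 ≈ 13.199 hours.
From t = 36.8 to t = 41: 5.13 × (1/2)^((41−36.8)/13.199) ≈ 4.1146 mCi.

4.11 mCi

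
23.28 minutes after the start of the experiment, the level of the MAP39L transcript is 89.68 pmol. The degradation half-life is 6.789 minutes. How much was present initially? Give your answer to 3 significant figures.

Number of half-lives elapsed: n = 23.28/6.789 ≈ 3.4291.
A₀ = A × 2^n = 89.68 × 2^3.4291 = 89.68 × 10.771 ≈ 965.94 pmol.

966 pmol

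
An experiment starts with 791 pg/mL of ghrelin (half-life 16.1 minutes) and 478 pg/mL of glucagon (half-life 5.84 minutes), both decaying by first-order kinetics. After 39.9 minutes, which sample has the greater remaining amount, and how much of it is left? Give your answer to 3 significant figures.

ghrelin, 142 pg/mL

ghrelin: 791 × (1/2)^2.4783 ≈ 141.95 pg/mL.
glucagon: 478 × (1/2)^6.8322 ≈ 4.195 pg/mL.
Ghrelin has more remaining, at ≈ 141.95 pg/mL.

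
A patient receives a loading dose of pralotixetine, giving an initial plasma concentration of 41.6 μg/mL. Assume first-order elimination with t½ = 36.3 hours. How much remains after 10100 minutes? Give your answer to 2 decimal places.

Convert the elapsed time: 10100 minutes = 168.333 hours.
Number of half-lives: n = 168.333/36.3 ≈ 4.6373.
Remaining = 41.6 × (1/2)^4.6373 = 41.6 × 0.040183 ≈ 1.6716 μg/mL.

1.67 μg/mL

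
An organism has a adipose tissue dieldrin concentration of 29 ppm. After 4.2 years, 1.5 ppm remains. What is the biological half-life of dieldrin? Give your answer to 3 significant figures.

0.983 years

A/A₀ = 1.5/29 ≈ 0.051724.
n = log₂(19.333) ≈ 4.273 half-lives elapsed in 4.2 years.
t½ = 4.2/4.273 ≈ 0.98291 years.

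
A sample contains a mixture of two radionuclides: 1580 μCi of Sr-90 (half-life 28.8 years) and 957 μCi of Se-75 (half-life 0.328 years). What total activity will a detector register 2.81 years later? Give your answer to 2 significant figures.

1500 μCi

Sr-90: 1580 × (1/2)^(2.81/28.8) = 1580 × (1/2)^0.097569 ≈ 1476.7 μCi.
Se-75: 957 × (1/2)^(2.81/0.328) = 957 × (1/2)^8.5671 ≈ 2.5233 μCi.
Total = 1476.7 + 2.5233 ≈ 1479.2 μCi.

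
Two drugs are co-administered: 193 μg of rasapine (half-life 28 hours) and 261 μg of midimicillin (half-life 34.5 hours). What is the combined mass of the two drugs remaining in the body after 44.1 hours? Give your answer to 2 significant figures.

rasapine: 193 × (1/2)^(44.1/28) = 193 × (1/2)^1.575 ≈ 64.779 μg.
midimicillin: 261 × (1/2)^(44.1/34.5) = 261 × (1/2)^1.2783 ≈ 107.61 μg.
Total = 64.779 + 107.61 ≈ 172.39 μg.

170 μg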